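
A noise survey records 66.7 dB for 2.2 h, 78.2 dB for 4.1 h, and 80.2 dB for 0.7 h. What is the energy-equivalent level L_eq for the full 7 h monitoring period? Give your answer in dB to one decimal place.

L_eq = 10·log₁₀[(1/T)·Σ tᵢ·10^(Lᵢ/10)] with T = 7 h.
Σ tᵢ·10^(Lᵢ/10) = 2.2·10^(66.7/10) + 4.1·10^(78.2/10) + 0.7·10^(80.2/10) = 3.545e+08.
L_eq = 10·log₁₀(3.545e+08/7) = 77.04 dB.

77.0 dB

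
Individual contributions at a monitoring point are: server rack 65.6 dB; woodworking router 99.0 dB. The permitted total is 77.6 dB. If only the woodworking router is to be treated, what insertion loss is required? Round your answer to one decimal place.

Everything except the woodworking router sums to 10^(65.6/10) = 3.631e+06 in linear terms, 65.60 dB.
To meet 77.6 dB overall, the treated woodworking router may contribute at most 10^(77.6/10) − 3.631e+06 = 5.391e+07, i.e. 77.32 dB.
Required insertion loss = 99.0 − 77.32 = 21.68 dB.

21.7 dB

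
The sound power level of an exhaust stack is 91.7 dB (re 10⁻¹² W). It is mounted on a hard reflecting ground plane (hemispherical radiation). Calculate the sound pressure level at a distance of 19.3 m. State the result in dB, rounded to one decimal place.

58.0 dB

Free-field hemispherical radiation: L_p = L_w − 10·log₁₀(2π·r²), r = 19.3 m.
2π·r² = 2340 m², 10·log₁₀ of that is 33.693 dB.
L_p = 91.7 − 33.693 = 58.01 dB.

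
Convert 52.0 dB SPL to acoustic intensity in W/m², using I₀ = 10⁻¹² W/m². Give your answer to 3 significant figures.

1.58e-07 W/m²

I/I₀ = 10^(52.0/10) = 1.585e+05, so I = 1.585e+05 × 10⁻¹² W/m².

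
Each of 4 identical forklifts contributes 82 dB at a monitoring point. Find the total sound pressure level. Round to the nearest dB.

N identical incoherent sources raise the level by 10·log₁₀ N.
L_total = 82 + 10·log₁₀(4) = 82 + 6.021 = 88.02 dB.

88 dB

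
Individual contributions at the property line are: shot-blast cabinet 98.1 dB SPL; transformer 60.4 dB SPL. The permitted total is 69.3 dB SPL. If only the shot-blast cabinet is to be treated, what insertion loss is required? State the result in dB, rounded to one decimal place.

29.4 dB

Fixed contribution from the other source: Σ 10^(L/10) = 10^(60.4/10) = 1.096e+06 (60.40 dB SPL).
To meet 69.3 dB SPL overall, the treated shot-blast cabinet may contribute at most 10^(69.3/10) − 1.096e+06 = 7.415e+06, i.e. 68.70 dB SPL.
So the shot-blast cabinet must be reduced from 98.1 to 68.70 dB SPL: IL = 29.40 dB.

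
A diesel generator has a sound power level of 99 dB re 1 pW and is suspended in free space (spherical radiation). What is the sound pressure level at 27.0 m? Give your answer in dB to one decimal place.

59.4 dB

Free-field spherical radiation: L_p = L_w − 10·log₁₀(4π·r²), r = 27.0 m.
4π·r² = 9161 m², 10·log₁₀ of that is 39.619 dB.
L_p = 99 − 39.619 = 59.38 dB.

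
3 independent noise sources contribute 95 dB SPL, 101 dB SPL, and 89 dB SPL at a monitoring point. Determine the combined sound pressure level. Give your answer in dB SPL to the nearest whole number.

102 dB SPL

For uncorrelated sources the intensities add, so convert each level to linear form, sum, and take 10·log₁₀ of the total.
Σ 10^(L/10) = 10^(95/10) + 10^(101/10) + 10^(89/10) = 1.655e+10.
L_total = 10·log₁₀(1.655e+10) = 102.19 dB SPL.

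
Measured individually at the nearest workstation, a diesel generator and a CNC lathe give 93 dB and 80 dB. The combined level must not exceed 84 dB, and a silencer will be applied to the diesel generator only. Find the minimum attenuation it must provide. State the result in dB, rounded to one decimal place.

Fixed contribution from the other source: Σ 10^(L/10) = 10^(80/10) = 1.000e+08 (80.00 dB).
To meet 84 dB overall, the treated diesel generator may contribute at most 10^(84/10) − 1.000e+08 = 1.512e+08, i.e. 81.80 dB.
So the diesel generator must be reduced from 93 to 81.80 dB: IL = 11.20 dB.

11.2 dB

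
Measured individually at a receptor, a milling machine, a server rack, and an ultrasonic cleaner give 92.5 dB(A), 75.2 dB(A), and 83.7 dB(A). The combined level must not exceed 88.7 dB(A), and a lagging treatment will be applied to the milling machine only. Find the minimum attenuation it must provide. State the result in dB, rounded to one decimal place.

Everything except the milling machine sums to 10^(75.2/10) + 10^(83.7/10) = 2.675e+08 in linear terms, 84.27 dB(A).
The limit corresponds to 10^(88.7/10) = 7.413e+08; subtracting the fixed part leaves 4.738e+08 for the milling machine, i.e. 86.76 dB(A).
Required insertion loss = 92.5 − 86.76 = 5.74 dB.

5.7 dB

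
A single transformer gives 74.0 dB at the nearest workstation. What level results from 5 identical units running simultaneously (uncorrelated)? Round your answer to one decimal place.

81.0 dB

N identical incoherent sources raise the level by 10·log₁₀ N.
L_total = 74.0 + 10·log₁₀(5) = 74.0 + 6.990 = 80.99 dB.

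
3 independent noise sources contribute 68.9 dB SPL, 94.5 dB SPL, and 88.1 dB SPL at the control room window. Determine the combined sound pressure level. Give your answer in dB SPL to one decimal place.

95.4 dB SPL

For uncorrelated sources the intensities add, so convert each level to linear form, sum, and take 10·log₁₀ of the total.
Σ 10^(L/10) = 10^(68.9/10) + 10^(94.5/10) + 10^(88.1/10) = 3.472e+09.
L_total = 10·log₁₀(3.472e+09) = 95.41 dB SPL.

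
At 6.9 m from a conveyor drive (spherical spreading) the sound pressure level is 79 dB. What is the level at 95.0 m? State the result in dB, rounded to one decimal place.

For a point source, L₂ = L₁ − 20·log₁₀(r₂/r₁).
L₂ = 79 − 20·log₁₀(95.0/6.9) = 79 − 22.777 = 56.22 dB.

56.2 dB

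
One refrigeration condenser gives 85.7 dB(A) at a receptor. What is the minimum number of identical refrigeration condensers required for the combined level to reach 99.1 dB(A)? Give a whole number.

22

Need L₁ + 10·log₁₀ N ≥ 99.1, i.e. log₁₀ N ≥ 1.34.
N ≥ 10^(13.4/10) = 21.878, so N = 22.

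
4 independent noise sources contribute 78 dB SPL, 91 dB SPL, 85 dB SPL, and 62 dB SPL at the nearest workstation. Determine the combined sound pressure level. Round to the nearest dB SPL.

92 dB SPL

For uncorrelated sources the intensities add, so convert each level to linear form, sum, and take 10·log₁₀ of the total.
Σ 10^(L/10) = 10^(78/10) + 10^(91/10) + 10^(85/10) + 10^(62/10) = 1.640e+09.
L_total = 10·log₁₀(1.640e+09) = 92.15 dB SPL.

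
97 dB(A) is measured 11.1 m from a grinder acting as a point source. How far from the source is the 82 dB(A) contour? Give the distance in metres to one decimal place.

62.4 m

For a point source L₁ − L₂ = 20·log₁₀(r₂/r₁), so r₂ = r₁·10^((L₁−L₂)/20).
r₂ = 11.1·10^((97−82)/20) = 11.1·10^(15.0/20) = 62.42 m.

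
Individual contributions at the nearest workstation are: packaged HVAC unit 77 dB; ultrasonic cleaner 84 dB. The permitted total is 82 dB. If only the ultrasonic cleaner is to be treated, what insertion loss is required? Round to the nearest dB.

Everything except the ultrasonic cleaner sums to 10^(77/10) = 5.012e+07 in linear terms, 77.00 dB.
To meet 82 dB overall, the treated ultrasonic cleaner may contribute at most 10^(82/10) − 5.012e+07 = 1.084e+08, i.e. 80.35 dB.
Required insertion loss = 84 − 80.35 = 3.65 dB.

4 dB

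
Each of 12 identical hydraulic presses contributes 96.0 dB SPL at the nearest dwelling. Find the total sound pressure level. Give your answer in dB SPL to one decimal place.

With 12 equal, uncorrelated contributions the intensity is 12× that of one unit, giving a rise of 10·log₁₀ 12.
L_total = 96.0 + 10·log₁₀(12) = 96.0 + 10.792 = 106.79 dB SPL.

106.8 dB SPL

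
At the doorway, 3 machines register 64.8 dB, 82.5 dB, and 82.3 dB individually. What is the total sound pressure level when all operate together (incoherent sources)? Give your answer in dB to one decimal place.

85.4 dB

For uncorrelated sources the intensities add, so convert each level to linear form, sum, and take 10·log₁₀ of the total.
Σ 10^(L/10) = 10^(64.8/10) + 10^(82.5/10) + 10^(82.3/10) = 3.507e+08.
L_total = 10·log₁₀(3.507e+08) = 85.45 dB.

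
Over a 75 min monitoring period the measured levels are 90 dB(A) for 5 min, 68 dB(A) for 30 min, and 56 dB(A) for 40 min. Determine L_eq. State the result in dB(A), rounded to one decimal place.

78.4 dB(A)

Weight each interval's intensity by its duration and average over T = 75 min:
Σ tᵢ·10^(Lᵢ/10) = 5·10^(90/10) + 30·10^(68/10) + 40·10^(56/10) = 5.205e+09.
L_eq = 10·log₁₀(5.205e+09/75) = 78.41 dB(A).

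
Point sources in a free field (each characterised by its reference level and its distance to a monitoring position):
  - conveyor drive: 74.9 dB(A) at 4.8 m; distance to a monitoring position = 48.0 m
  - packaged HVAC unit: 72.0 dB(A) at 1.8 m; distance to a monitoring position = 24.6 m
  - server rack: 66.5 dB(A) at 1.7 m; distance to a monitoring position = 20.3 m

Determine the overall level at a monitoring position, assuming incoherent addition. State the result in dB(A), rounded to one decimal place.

56.3 dB(A)

Propagate each source to the receiver with L = L_ref − 20·log₁₀(r/r_ref), then add intensities.
conveyor drive: 74.9 − 20·log₁₀(48.0/4.8) = 74.9 − 20.00 = 54.90 dB(A).
packaged HVAC unit: 72.0 − 20·log₁₀(24.6/1.8) = 72.0 − 22.71 = 49.29 dB(A).
server rack: 66.5 − 20·log₁₀(20.3/1.7) = 66.5 − 21.54 = 44.96 dB(A).
Σ 10^(L/10) = 4.252e+05 → L_total = 10·log₁₀(4.252e+05) = 56.29 dB(A).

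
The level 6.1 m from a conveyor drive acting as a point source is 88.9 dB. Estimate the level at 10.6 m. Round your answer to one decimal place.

For a point source, L₂ = L₁ − 20·log₁₀(r₂/r₁).
L₂ = 88.9 − 20·log₁₀(10.6/6.1) = 88.9 − 4.800 = 84.10 dB.

84.1 dB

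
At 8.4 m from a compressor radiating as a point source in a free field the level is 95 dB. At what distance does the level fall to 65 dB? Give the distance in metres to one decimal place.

265.6 m

For a point source L₁ − L₂ = 20·log₁₀(r₂/r₁), so r₂ = r₁·10^((L₁−L₂)/20).
r₂ = 8.4·10^((95−65)/20) = 8.4·10^(30.0/20) = 265.63 m.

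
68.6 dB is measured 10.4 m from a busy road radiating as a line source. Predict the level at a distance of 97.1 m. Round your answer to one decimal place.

58.9 dB

Cylindrical spreading from a line source gives a 10·log₁₀(r₂/r₁) drop.
L₂ = 68.6 − 10·log₁₀(97.1/10.4) = 68.6 − 9.702 = 58.90 dB.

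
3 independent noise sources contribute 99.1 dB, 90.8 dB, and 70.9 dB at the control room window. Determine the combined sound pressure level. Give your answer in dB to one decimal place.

99.7 dB

For uncorrelated sources the intensities add, so convert each level to linear form, sum, and take 10·log₁₀ of the total.
Σ 10^(L/10) = 10^(99.1/10) + 10^(90.8/10) + 10^(70.9/10) = 9.343e+09.
L_total = 10·log₁₀(9.343e+09) = 99.70 dB.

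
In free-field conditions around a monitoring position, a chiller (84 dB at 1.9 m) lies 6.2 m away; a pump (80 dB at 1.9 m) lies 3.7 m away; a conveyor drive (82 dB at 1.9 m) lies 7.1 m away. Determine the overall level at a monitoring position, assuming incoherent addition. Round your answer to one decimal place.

First find each source's level at the receiver (point-source: −20·log₁₀(r/r_ref)), then combine on an intensity basis.
chiller: 84 − 20·log₁₀(6.2/1.9) = 84 − 10.27 = 73.73 dB.
pump: 80 − 20·log₁₀(3.7/1.9) = 80 − 5.79 = 74.21 dB.
conveyor drive: 82 − 20·log₁₀(7.1/1.9) = 82 − 11.45 = 70.55 dB.
Σ 10^(L/10) = 6.131e+07 → L_total = 10·log₁₀(6.131e+07) = 77.88 dB.

77.9 dB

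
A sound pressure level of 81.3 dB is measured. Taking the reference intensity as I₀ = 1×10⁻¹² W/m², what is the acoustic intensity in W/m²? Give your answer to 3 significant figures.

I/I₀ = 10^(81.3/10) = 1.349e+08, so I = 1.349e+08 × 10⁻¹² W/m².

0.000135 W/m²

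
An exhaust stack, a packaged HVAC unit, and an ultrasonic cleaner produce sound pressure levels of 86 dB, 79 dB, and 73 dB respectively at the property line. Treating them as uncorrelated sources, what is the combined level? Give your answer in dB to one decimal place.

87.0 dB

Incoherent sources combine by intensity addition: L_total = 10·log₁₀(Σ 10^(L_i/10)).
Σ 10^(L/10) = 10^(86/10) + 10^(79/10) + 10^(73/10) = 4.975e+08.
L_total = 10·log₁₀(4.975e+08) = 86.97 dB.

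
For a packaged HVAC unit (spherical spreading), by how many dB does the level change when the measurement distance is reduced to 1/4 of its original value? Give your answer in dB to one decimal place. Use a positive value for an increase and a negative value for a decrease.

Point-source spreading: ΔL = −20·log₁₀(r₂/r₁).
ΔL = −20·log₁₀(0.25) = +12.04 dB.

+12.0 dB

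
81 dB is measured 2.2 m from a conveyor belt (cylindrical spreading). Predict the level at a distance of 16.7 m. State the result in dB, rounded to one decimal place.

72.2 dB

For a line source, L₂ = L₁ − 10·log₁₀(r₂/r₁).
L₂ = 81 − 10·log₁₀(16.7/2.2) = 81 − 8.803 = 72.20 dB.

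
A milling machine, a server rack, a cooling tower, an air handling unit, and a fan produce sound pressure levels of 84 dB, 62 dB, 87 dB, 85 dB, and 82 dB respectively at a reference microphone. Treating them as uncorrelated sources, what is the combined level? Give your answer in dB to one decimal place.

Incoherent sources combine by intensity addition: L_total = 10·log₁₀(Σ 10^(L_i/10)).
Σ 10^(L/10) = 10^(84/10) + 10^(62/10) + 10^(87/10) + 10^(85/10) + 10^(82/10) = 1.229e+09.
L_total = 10·log₁₀(1.229e+09) = 90.89 dB.

90.9 dB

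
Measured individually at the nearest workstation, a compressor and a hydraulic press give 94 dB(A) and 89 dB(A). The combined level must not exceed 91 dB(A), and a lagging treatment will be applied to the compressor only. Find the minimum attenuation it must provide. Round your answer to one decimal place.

7.3 dB

Fixed contribution from the other source: Σ 10^(L/10) = 10^(89/10) = 7.943e+08 (89.00 dB(A)).
The limit corresponds to 10^(91/10) = 1.259e+09; subtracting the fixed part leaves 4.646e+08 for the compressor, i.e. 86.67 dB(A).
So the compressor must be reduced from 94 to 86.67 dB(A): IL = 7.33 dB.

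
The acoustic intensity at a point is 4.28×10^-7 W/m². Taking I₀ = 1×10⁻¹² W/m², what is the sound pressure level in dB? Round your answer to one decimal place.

Dividing by I₀ shifts the exponent by 12: I/I₀ = 4.28×10^5.
L = 10·(0.6314 + 5) = 56.31 dB.

56.3 dB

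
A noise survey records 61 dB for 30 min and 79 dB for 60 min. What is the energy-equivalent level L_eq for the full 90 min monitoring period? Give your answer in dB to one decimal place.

77.3 dB

Weight each interval's intensity by its duration and average over T = 90 min:
Σ tᵢ·10^(Lᵢ/10) = 30·10^(61/10) + 60·10^(79/10) = 4.804e+09.
L_eq = 10·log₁₀(4.804e+09/90) = 77.27 dB.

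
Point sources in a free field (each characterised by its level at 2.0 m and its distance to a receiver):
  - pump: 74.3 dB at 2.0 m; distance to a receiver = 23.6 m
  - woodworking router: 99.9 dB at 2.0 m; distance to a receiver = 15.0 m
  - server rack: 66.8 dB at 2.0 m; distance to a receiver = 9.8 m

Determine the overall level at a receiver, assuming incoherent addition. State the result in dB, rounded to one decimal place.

82.4 dB

Propagate each source to the receiver with L = L_ref − 20·log₁₀(r/r_ref), then add intensities.
pump: 74.3 − 20·log₁₀(23.6/2.0) = 74.3 − 21.44 = 52.86 dB.
woodworking router: 99.9 − 20·log₁₀(15.0/2.0) = 99.9 − 17.50 = 82.40 dB.
server rack: 66.8 − 20·log₁₀(9.8/2.0) = 66.8 − 13.80 = 53.00 dB.
Σ 10^(L/10) = 1.741e+08 → L_total = 10·log₁₀(1.741e+08) = 82.41 dB.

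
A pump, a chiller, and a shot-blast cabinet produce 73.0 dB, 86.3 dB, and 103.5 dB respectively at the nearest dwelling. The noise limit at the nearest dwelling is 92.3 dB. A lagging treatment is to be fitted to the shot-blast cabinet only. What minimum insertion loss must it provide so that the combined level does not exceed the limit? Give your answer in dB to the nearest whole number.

The untreated sources together contribute 10^(73.0/10) + 10^(86.3/10) = 4.465e+08, i.e. 86.50 dB.
The limit corresponds to 10^(92.3/10) = 1.698e+09; subtracting the fixed part leaves 1.252e+09 for the shot-blast cabinet, i.e. 90.98 dB.
Required insertion loss = 103.5 − 90.98 = 12.52 dB.

13 dB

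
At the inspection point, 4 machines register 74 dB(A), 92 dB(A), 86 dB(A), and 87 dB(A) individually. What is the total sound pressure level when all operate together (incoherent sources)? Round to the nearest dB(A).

Incoherent sources combine by intensity addition: L_total = 10·log₁₀(Σ 10^(L_i/10)).
Σ 10^(L/10) = 10^(74/10) + 10^(92/10) + 10^(86/10) + 10^(87/10) = 2.509e+09.
L_total = 10·log₁₀(2.509e+09) = 94.00 dB(A).

94 dB(A)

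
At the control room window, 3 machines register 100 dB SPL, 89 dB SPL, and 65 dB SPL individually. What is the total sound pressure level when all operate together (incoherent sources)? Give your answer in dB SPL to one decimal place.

100.3 dB SPL

Incoherent sources combine by intensity addition: L_total = 10·log₁₀(Σ 10^(L_i/10)).
Σ 10^(L/10) = 10^(100/10) + 10^(89/10) + 10^(65/10) = 1.080e+10.
L_total = 10·log₁₀(1.080e+10) = 100.33 dB SPL.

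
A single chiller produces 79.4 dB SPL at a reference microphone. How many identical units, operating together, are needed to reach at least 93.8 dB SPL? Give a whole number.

N identical sources give L₁ + 10·log₁₀ N, so require 10·log₁₀ N ≥ 93.8 − 79.4 = 14.4 dB.
N ≥ 10^(14.4/10) = 27.542, so N = 28.

28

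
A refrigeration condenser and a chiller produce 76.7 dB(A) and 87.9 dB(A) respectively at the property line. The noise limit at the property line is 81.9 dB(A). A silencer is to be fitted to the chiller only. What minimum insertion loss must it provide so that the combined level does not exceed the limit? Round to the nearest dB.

8 dB

Fixed contribution from the other source: Σ 10^(L/10) = 10^(76.7/10) = 4.677e+07 (76.70 dB(A)).
To meet 81.9 dB(A) overall, the treated chiller may contribute at most 10^(81.9/10) − 4.677e+07 = 1.081e+08, i.e. 80.34 dB(A).
So the chiller must be reduced from 87.9 to 80.34 dB(A): IL = 7.56 dB.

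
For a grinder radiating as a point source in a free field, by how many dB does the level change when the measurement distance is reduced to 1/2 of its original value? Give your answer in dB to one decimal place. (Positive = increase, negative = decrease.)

+6.0 dB

With spherical spreading the level changes by −20·log₁₀(r₂/r₁).
ΔL = −20·log₁₀(0.5) = +6.02 dB.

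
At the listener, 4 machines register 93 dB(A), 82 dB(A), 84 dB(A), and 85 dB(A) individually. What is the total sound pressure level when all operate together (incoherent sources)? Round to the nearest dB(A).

94 dB(A)

Incoherent sources combine by intensity addition: L_total = 10·log₁₀(Σ 10^(L_i/10)).
Σ 10^(L/10) = 10^(93/10) + 10^(82/10) + 10^(84/10) + 10^(85/10) = 2.721e+09.
L_total = 10·log₁₀(2.721e+09) = 94.35 dB(A).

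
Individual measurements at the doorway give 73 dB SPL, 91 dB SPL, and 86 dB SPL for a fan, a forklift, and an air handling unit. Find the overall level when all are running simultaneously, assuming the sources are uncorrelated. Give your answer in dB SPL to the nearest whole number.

92 dB SPL

For uncorrelated sources the intensities add, so convert each level to linear form, sum, and take 10·log₁₀ of the total.
Σ 10^(L/10) = 10^(73/10) + 10^(91/10) + 10^(86/10) = 1.677e+09.
L_total = 10·log₁₀(1.677e+09) = 92.25 dB SPL.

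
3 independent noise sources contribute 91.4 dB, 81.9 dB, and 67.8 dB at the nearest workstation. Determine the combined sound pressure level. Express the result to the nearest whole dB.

92 dB

For uncorrelated sources the intensities add, so convert each level to linear form, sum, and take 10·log₁₀ of the total.
Σ 10^(L/10) = 10^(91.4/10) + 10^(81.9/10) + 10^(67.8/10) = 1.541e+09.
L_total = 10·log₁₀(1.541e+09) = 91.88 dB.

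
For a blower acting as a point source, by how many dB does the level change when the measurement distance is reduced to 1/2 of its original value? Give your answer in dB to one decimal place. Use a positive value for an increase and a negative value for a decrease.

Point-source spreading: ΔL = −20·log₁₀(r₂/r₁).
ΔL = −20·log₁₀(0.5) = +6.02 dB.

+6.0 dB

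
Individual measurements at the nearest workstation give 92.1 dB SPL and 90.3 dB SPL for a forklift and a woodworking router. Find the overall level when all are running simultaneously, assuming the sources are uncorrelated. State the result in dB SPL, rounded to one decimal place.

94.3 dB SPL

For uncorrelated sources the intensities add, so convert each level to linear form, sum, and take 10·log₁₀ of the total.
Σ 10^(L/10) = 10^(92.1/10) + 10^(90.3/10) = 2.693e+09.
L_total = 10·log₁₀(2.693e+09) = 94.30 dB SPL.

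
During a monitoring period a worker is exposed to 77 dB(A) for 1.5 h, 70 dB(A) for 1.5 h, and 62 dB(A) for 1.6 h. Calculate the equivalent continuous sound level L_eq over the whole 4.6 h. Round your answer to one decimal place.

L_eq = 10·log₁₀[(1/T)·Σ tᵢ·10^(Lᵢ/10)] with T = 4.6 h.
Σ tᵢ·10^(Lᵢ/10) = 1.5·10^(77/10) + 1.5·10^(70/10) + 1.6·10^(62/10) = 9.271e+07.
L_eq = 10·log₁₀(9.271e+07/4.6) = 73.04 dB(A).

73.0 dB(A)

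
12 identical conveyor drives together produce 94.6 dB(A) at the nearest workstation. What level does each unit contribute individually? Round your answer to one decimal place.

83.8 dB(A)

12 equal contributions raise the level by 10·log₁₀ 12 = 10.792 dB, so each unit alone gives 94.6 − 10.792.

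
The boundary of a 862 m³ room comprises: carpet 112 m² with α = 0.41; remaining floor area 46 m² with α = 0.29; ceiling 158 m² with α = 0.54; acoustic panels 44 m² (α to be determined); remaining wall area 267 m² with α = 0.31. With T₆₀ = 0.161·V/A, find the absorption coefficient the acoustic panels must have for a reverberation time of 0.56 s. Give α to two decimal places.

0.47

From T₆₀ = 0.161·V/A, the target T₆₀ = 0.56 s needs A = 0.161·862/0.56 = 247.82 m².
Absorption from the other surfaces = 112·0.41 + 46·0.29 + 158·0.54 + 267·0.31 = 227.35 m², so the acoustic panels must supply 20.47 m² over 44 m².
α = 20.47/44 = 0.465.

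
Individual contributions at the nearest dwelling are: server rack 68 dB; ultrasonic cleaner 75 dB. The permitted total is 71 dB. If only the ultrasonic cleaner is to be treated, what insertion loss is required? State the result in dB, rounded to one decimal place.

7.0 dB

The untreated sources together contribute 10^(68/10) = 6.310e+06, i.e. 68.00 dB.
To meet 71 dB overall, the treated ultrasonic cleaner may contribute at most 10^(71/10) − 6.310e+06 = 6.280e+06, i.e. 67.98 dB.
So the ultrasonic cleaner must be reduced from 75 to 67.98 dB: IL = 7.02 dB.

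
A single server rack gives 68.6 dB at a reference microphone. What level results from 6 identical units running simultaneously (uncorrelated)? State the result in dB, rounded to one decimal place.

76.4 dB

With 6 equal, uncorrelated contributions the intensity is 6× that of one unit, giving a rise of 10·log₁₀ 6.
L_total = 68.6 + 10·log₁₀(6) = 68.6 + 7.782 = 76.38 dB.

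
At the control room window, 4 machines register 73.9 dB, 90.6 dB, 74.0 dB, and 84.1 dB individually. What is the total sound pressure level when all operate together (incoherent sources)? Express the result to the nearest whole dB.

92 dB

For uncorrelated sources the intensities add, so convert each level to linear form, sum, and take 10·log₁₀ of the total.
Σ 10^(L/10) = 10^(73.9/10) + 10^(90.6/10) + 10^(74.0/10) + 10^(84.1/10) = 1.455e+09.
L_total = 10·log₁₀(1.455e+09) = 91.63 dB.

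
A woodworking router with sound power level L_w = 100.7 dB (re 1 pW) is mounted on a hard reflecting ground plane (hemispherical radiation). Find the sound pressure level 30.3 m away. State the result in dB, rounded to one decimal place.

63.1 dB

Free-field hemispherical radiation: L_p = L_w − 10·log₁₀(2π·r²), r = 30.3 m.
2π·r² = 5769 m², 10·log₁₀ of that is 37.611 dB.
L_p = 100.7 − 37.611 = 63.09 dB.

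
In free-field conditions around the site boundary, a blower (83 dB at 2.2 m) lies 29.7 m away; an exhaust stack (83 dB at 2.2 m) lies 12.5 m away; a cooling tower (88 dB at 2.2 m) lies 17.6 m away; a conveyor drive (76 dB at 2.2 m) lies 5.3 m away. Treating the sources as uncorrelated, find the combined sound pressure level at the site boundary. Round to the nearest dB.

74 dB

Propagate each source to the receiver with L = L_ref − 20·log₁₀(r/r_ref), then add intensities.
blower: 83 − 20·log₁₀(29.7/2.2) = 83 − 22.61 = 60.39 dB.
exhaust stack: 83 − 20·log₁₀(12.5/2.2) = 83 − 15.09 = 67.91 dB.
cooling tower: 88 − 20·log₁₀(17.6/2.2) = 88 − 18.06 = 69.94 dB.
conveyor drive: 76 − 20·log₁₀(5.3/2.2) = 76 − 7.64 = 68.36 dB.
Σ 10^(L/10) = 2.399e+07 → L_total = 10·log₁₀(2.399e+07) = 73.80 dB.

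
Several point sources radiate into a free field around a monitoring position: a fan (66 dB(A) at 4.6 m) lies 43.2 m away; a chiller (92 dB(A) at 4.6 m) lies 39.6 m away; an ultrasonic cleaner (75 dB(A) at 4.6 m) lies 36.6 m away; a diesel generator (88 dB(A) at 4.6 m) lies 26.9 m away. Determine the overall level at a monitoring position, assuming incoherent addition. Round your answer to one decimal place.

76.1 dB(A)

First find each source's level at the receiver (point-source: −20·log₁₀(r/r_ref)), then combine on an intensity basis.
fan: 66 − 20·log₁₀(43.2/4.6) = 66 − 19.45 = 46.55 dB(A).
chiller: 92 − 20·log₁₀(39.6/4.6) = 92 − 18.70 = 73.30 dB(A).
ultrasonic cleaner: 75 − 20·log₁₀(36.6/4.6) = 75 − 18.01 = 56.99 dB(A).
diesel generator: 88 − 20·log₁₀(26.9/4.6) = 88 − 15.34 = 72.66 dB(A).
Σ 10^(L/10) = 4.038e+07 → L_total = 10·log₁₀(4.038e+07) = 76.06 dB(A).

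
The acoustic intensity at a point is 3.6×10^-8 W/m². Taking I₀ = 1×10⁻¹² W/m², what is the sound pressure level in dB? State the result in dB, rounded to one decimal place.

I/I₀ = 3.6×10^-8/10⁻¹² = 3.6×10^4, and L = 10·log₁₀(I/I₀).
L = 10·(0.5563 + 4) = 45.56 dB.

45.6 dB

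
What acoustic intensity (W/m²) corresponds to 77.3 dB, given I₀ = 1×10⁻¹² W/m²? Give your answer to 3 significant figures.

5.37e-05 W/m²

I = I₀·10^(L/10) = 10⁻¹² × 10^(77.3/10) = 10^(-4.270).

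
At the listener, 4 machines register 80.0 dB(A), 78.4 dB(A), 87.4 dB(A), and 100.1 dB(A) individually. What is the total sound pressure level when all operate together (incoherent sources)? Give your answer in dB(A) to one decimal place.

100.4 dB(A)

Incoherent sources combine by intensity addition: L_total = 10·log₁₀(Σ 10^(L_i/10)).
Σ 10^(L/10) = 10^(80.0/10) + 10^(78.4/10) + 10^(87.4/10) + 10^(100.1/10) = 1.095e+10.
L_total = 10·log₁₀(1.095e+10) = 100.39 dB(A).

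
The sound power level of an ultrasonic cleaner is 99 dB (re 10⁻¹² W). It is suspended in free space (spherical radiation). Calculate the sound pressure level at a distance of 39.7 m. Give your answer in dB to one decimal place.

Free-field spherical radiation: L_p = L_w − 10·log₁₀(4π·r²), r = 39.7 m.
4π·r² = 1.981e+04 m², 10·log₁₀ of that is 42.968 dB.
L_p = 99 − 42.968 = 56.03 dB.

56.0 dB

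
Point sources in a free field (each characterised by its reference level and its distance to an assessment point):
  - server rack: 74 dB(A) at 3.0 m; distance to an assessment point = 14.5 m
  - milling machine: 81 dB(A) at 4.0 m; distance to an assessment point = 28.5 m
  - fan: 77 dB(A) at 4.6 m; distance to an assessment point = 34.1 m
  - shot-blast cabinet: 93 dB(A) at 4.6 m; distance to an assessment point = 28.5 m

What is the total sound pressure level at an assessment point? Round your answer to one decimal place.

77.5 dB(A)

Apply inverse-square spreading to bring every level to the receiver, then sum 10^(L/10).
server rack: 74 − 20·log₁₀(14.5/3.0) = 74 − 13.68 = 60.32 dB(A).
milling machine: 81 − 20·log₁₀(28.5/4.0) = 81 − 17.06 = 63.94 dB(A).
fan: 77 − 20·log₁₀(34.1/4.6) = 77 − 17.40 = 59.60 dB(A).
shot-blast cabinet: 93 − 20·log₁₀(28.5/4.6) = 93 − 15.84 = 77.16 dB(A).
Σ 10^(L/10) = 5.645e+07 → L_total = 10·log₁₀(5.645e+07) = 77.52 dB(A).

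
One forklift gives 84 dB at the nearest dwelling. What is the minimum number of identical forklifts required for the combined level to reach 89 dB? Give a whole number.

Need L₁ + 10·log₁₀ N ≥ 89, i.e. log₁₀ N ≥ 0.50.
N ≥ 10^(5.0/10) = 3.162, so N = 4.

4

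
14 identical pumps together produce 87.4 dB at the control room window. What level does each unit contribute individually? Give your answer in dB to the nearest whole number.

For N identical incoherent sources L_total = L₁ + 10·log₁₀ N, so L₁ = 87.4 − 10·log₁₀(14) = 87.4 − 11.461.

76 dB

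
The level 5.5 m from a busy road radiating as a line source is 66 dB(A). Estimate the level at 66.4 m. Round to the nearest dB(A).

55 dB(A)

Line-source attenuation: ΔL = 10·log₁₀(r₂/r₁) = 10·log₁₀(66.4/5.5) = 10.818 dB.
L₂ = 66 − 10·log₁₀(66.4/5.5) = 66 − 10.818 = 55.18 dB(A).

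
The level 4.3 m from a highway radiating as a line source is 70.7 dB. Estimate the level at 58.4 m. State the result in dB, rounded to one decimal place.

For a line source, L₂ = L₁ − 10·log₁₀(r₂/r₁).
L₂ = 70.7 − 10·log₁₀(58.4/4.3) = 70.7 − 11.329 = 59.37 dB.

59.4 dB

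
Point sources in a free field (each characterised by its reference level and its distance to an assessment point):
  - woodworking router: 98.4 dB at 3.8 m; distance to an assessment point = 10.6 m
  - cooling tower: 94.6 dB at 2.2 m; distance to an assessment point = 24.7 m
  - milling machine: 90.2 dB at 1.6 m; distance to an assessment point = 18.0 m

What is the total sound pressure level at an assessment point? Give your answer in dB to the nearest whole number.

First find each source's level at the receiver (point-source: −20·log₁₀(r/r_ref)), then combine on an intensity basis.
woodworking router: 98.4 − 20·log₁₀(10.6/3.8) = 98.4 − 8.91 = 89.49 dB.
cooling tower: 94.6 − 20·log₁₀(24.7/2.2) = 94.6 − 21.01 = 73.59 dB.
milling machine: 90.2 − 20·log₁₀(18.0/1.6) = 90.2 − 21.02 = 69.18 dB.
Σ 10^(L/10) = 9.203e+08 → L_total = 10·log₁₀(9.203e+08) = 89.64 dB.

90 dB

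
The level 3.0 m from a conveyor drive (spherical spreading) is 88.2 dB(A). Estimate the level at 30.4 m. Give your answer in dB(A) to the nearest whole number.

Point-source attenuation: ΔL = 20·log₁₀(r₂/r₁) = 20·log₁₀(30.4/3.0) = 20.115 dB.
L₂ = 88.2 − 20·log₁₀(30.4/3.0) = 88.2 − 20.115 = 68.08 dB(A).

68 dB(A)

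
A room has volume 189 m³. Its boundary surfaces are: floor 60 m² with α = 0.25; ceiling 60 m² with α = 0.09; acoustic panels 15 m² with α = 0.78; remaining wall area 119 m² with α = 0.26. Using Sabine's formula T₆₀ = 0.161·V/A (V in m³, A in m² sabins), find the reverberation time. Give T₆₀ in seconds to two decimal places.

Summing Sᵢαᵢ: 60·0.25 + 60·0.09 + 15·0.78 + 119·0.26 = 63.04 m².
T₆₀ = 0.161·V/A = 0.161·189/63.04 = 0.483 s.

0.48 s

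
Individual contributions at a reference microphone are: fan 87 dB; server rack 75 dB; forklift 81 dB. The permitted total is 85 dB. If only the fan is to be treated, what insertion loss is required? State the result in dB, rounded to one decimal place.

Fixed contribution from the other sources: Σ 10^(L/10) = 10^(75/10) + 10^(81/10) = 1.575e+08 (81.97 dB).
The limit corresponds to 10^(85/10) = 3.162e+08; subtracting the fixed part leaves 1.587e+08 for the fan, i.e. 82.01 dB.
So the fan must be reduced from 87 to 82.01 dB: IL = 4.99 dB.

5.0 dB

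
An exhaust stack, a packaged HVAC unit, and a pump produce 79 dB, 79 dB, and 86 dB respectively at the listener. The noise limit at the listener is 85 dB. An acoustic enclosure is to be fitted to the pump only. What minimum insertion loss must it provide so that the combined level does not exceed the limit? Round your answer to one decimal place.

4.0 dB

Everything except the pump sums to 10^(79/10) + 10^(79/10) = 1.589e+08 in linear terms, 82.01 dB.
The limit corresponds to 10^(85/10) = 3.162e+08; subtracting the fixed part leaves 1.574e+08 for the pump, i.e. 81.97 dB.
So the pump must be reduced from 86 to 81.97 dB: IL = 4.03 dB.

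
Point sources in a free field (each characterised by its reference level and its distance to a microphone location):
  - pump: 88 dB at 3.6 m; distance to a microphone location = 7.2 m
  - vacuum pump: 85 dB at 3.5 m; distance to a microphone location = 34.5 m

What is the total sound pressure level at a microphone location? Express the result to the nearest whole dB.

Apply inverse-square spreading to bring every level to the receiver, then sum 10^(L/10).
pump: 88 − 20·log₁₀(7.2/3.6) = 88 − 6.02 = 81.98 dB.
vacuum pump: 85 − 20·log₁₀(34.5/3.5) = 85 − 19.88 = 65.12 dB.
Σ 10^(L/10) = 1.610e+08 → L_total = 10·log₁₀(1.610e+08) = 82.07 dB.

82 dB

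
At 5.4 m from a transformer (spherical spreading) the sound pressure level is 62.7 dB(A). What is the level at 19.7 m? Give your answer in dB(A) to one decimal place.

51.5 dB(A)

Spherical spreading from a point source gives a 20·log₁₀(r₂/r₁) drop.
L₂ = 62.7 − 20·log₁₀(19.7/5.4) = 62.7 − 11.241 = 51.46 dB(A).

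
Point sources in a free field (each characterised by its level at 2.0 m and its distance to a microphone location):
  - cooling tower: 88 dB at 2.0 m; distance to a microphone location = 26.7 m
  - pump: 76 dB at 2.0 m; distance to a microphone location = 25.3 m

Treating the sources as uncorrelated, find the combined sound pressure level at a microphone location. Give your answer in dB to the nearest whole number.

Apply inverse-square spreading to bring every level to the receiver, then sum 10^(L/10).
cooling tower: 88 − 20·log₁₀(26.7/2.0) = 88 − 22.51 = 65.49 dB.
pump: 76 − 20·log₁₀(25.3/2.0) = 76 − 22.04 = 53.96 dB.
Σ 10^(L/10) = 3.789e+06 → L_total = 10·log₁₀(3.789e+06) = 65.79 dB.

66 dB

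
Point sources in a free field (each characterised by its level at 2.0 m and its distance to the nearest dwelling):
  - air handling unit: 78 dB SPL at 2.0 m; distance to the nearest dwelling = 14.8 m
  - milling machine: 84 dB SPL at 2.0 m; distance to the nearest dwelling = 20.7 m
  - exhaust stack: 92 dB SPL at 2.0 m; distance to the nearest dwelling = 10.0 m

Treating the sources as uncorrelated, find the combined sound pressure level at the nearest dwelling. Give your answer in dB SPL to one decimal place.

78.3 dB SPL

Propagate each source to the receiver with L = L_ref − 20·log₁₀(r/r_ref), then add intensities.
air handling unit: 78 − 20·log₁₀(14.8/2.0) = 78 − 17.38 = 60.62 dB SPL.
milling machine: 84 − 20·log₁₀(20.7/2.0) = 84 − 20.30 = 63.70 dB SPL.
exhaust stack: 92 − 20·log₁₀(10.0/2.0) = 92 − 13.98 = 78.02 dB SPL.
Σ 10^(L/10) = 6.689e+07 → L_total = 10·log₁₀(6.689e+07) = 78.25 dB SPL.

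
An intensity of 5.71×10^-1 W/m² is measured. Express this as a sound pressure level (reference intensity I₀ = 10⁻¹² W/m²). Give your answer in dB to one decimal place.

117.6 dB

I/I₀ = 5.71×10^-1/10⁻¹² = 5.71×10^11, and L = 10·log₁₀(I/I₀).
L = 10·(0.7566 + 11) = 117.57 dB.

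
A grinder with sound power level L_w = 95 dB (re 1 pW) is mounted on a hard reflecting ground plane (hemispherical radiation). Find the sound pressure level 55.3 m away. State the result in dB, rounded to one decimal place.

52.2 dB

L_p = L_w − 10·log₁₀(2π·r²) with r = 55.3 m.
2π·r² = 1.921e+04 m², 10·log₁₀ of that is 42.836 dB.
L_p = 95 − 42.836 = 52.16 dB.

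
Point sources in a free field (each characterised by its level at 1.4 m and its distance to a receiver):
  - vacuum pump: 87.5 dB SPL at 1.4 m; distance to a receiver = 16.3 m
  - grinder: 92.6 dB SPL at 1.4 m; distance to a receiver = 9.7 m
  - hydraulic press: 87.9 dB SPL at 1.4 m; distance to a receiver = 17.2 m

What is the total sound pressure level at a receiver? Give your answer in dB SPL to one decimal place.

First find each source's level at the receiver (point-source: −20·log₁₀(r/r_ref)), then combine on an intensity basis.
vacuum pump: 87.5 − 20·log₁₀(16.3/1.4) = 87.5 − 21.32 = 66.18 dB SPL.
grinder: 92.6 − 20·log₁₀(9.7/1.4) = 92.6 − 16.81 = 75.79 dB SPL.
hydraulic press: 87.9 − 20·log₁₀(17.2/1.4) = 87.9 − 21.79 = 66.11 dB SPL.
Σ 10^(L/10) = 4.614e+07 → L_total = 10·log₁₀(4.614e+07) = 76.64 dB SPL.

76.6 dB SPL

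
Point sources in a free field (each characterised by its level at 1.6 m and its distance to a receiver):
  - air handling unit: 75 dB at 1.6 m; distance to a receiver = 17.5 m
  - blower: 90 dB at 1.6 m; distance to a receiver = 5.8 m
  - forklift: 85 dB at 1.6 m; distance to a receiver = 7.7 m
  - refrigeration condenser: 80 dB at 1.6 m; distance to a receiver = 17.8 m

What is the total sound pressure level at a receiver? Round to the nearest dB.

80 dB

First find each source's level at the receiver (point-source: −20·log₁₀(r/r_ref)), then combine on an intensity basis.
air handling unit: 75 − 20·log₁₀(17.5/1.6) = 75 − 20.78 = 54.22 dB.
blower: 90 − 20·log₁₀(5.8/1.6) = 90 − 11.19 = 78.81 dB.
forklift: 85 − 20·log₁₀(7.7/1.6) = 85 − 13.65 = 71.35 dB.
refrigeration condenser: 80 − 20·log₁₀(17.8/1.6) = 80 − 20.93 = 59.07 dB.
Σ 10^(L/10) = 9.083e+07 → L_total = 10·log₁₀(9.083e+07) = 79.58 dB.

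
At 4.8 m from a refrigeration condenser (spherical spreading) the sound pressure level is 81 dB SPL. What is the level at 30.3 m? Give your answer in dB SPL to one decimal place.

65.0 dB SPL

Point-source attenuation: ΔL = 20·log₁₀(r₂/r₁) = 20·log₁₀(30.3/4.8) = 16.004 dB.
L₂ = 81 − 20·log₁₀(30.3/4.8) = 81 − 16.004 = 65.00 dB SPL.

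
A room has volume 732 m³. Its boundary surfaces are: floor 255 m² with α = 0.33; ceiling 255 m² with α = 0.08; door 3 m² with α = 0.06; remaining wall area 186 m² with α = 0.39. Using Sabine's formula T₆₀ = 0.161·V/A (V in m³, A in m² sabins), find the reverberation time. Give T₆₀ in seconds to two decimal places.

Total absorption A = 255·0.33 + 255·0.08 + 3·0.06 + 186·0.39 = 177.27 m² sabins.
T₆₀ = 0.161 × 732 / 177.27 = 0.665 s.

0.66 s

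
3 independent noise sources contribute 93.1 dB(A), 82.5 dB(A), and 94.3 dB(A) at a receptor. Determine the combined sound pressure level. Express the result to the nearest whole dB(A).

For uncorrelated sources the intensities add, so convert each level to linear form, sum, and take 10·log₁₀ of the total.
Σ 10^(L/10) = 10^(93.1/10) + 10^(82.5/10) + 10^(94.3/10) = 4.911e+09.
L_total = 10·log₁₀(4.911e+09) = 96.91 dB(A).

97 dB(A)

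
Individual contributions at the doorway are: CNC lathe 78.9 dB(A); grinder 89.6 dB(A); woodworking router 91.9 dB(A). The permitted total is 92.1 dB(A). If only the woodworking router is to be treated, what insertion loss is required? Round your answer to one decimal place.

3.9 dB

Everything except the woodworking router sums to 10^(78.9/10) + 10^(89.6/10) = 9.896e+08 in linear terms, 89.95 dB(A).
The limit corresponds to 10^(92.1/10) = 1.622e+09; subtracting the fixed part leaves 6.322e+08 for the woodworking router, i.e. 88.01 dB(A).
Required insertion loss = 91.9 − 88.01 = 3.89 dB.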